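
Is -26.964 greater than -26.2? No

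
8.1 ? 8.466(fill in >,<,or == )<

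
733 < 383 False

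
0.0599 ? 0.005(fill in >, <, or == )>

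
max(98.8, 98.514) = 98.8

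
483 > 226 True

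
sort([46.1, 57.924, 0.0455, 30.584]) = [0.0455, 30.584, 46.1, 57.924]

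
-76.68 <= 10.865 True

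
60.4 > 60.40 False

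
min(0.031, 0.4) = 0.031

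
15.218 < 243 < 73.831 False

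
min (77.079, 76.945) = 76.945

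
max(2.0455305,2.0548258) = 2.0548258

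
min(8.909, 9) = 8.909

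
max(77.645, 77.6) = 77.645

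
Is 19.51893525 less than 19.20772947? No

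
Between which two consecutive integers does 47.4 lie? 47 and 48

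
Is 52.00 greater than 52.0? No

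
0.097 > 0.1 False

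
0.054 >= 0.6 False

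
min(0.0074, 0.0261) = 0.0074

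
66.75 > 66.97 False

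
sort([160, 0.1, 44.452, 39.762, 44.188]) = [0.1, 39.762, 44.188, 44.452, 160]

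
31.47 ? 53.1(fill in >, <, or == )<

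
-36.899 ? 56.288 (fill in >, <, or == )<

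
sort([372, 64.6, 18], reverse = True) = [372, 64.6, 18]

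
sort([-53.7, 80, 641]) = [-53.7, 80, 641]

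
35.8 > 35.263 True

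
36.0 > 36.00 False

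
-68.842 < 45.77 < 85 True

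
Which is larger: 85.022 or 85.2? 85.2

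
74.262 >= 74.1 True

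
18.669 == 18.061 False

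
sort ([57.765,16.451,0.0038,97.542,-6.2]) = [-6.2,0.0038,16.451,57.765,97.542]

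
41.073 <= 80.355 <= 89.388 True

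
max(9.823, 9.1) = 9.823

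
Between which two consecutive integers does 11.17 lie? 11 and 12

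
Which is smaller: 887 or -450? -450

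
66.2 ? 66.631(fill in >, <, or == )<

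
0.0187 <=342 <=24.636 False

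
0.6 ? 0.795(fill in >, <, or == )<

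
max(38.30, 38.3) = 38.3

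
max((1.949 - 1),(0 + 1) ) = 1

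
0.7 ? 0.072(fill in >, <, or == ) >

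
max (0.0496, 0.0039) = 0.0496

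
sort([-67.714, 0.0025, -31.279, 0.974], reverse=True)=[0.974, 0.0025, -31.279, -67.714]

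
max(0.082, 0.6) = 0.6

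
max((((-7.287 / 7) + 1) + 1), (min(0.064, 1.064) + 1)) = 1.064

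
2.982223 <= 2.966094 False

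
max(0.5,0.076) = 0.5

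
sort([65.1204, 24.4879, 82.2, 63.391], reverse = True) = [82.2, 65.1204, 63.391, 24.4879]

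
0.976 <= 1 True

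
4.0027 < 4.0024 False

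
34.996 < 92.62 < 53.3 False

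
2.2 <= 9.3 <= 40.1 True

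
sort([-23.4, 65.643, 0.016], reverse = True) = [65.643, 0.016, -23.4]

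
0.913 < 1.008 True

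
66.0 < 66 False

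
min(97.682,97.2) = 97.2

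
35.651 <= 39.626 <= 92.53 True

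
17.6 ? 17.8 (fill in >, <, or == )<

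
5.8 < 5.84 True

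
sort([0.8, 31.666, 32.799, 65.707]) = [0.8, 31.666, 32.799, 65.707]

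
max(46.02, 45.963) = 46.02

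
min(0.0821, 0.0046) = 0.0046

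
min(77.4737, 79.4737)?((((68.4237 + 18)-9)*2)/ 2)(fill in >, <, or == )>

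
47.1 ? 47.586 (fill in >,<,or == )<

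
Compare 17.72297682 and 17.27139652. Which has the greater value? 17.72297682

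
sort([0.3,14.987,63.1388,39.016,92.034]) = [0.3,14.987,39.016,63.1388,92.034]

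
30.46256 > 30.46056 True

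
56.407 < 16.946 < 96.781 False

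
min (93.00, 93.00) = 93.00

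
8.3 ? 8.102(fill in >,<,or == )>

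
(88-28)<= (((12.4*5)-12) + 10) True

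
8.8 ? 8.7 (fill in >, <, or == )>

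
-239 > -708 True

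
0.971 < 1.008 True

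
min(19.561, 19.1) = 19.1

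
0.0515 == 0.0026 False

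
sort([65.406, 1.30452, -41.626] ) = [-41.626, 1.30452, 65.406]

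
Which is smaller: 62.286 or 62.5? 62.286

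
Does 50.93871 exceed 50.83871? Yes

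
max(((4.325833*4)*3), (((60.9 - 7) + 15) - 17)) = 51.909996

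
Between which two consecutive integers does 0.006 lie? 0 and 1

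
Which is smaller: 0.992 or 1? 0.992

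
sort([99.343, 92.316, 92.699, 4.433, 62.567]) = [4.433, 62.567, 92.316, 92.699, 99.343]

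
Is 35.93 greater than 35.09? Yes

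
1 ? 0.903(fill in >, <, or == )>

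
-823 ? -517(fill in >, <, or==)<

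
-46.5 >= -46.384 False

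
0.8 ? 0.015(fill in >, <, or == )>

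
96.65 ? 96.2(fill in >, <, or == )>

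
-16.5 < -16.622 False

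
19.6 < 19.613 True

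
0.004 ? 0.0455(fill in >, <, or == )<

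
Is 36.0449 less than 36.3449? Yes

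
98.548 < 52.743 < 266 False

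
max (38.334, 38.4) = 38.4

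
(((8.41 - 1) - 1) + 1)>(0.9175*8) True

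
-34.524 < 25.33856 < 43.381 True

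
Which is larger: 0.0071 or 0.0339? 0.0339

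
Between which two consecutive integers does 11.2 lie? 11 and 12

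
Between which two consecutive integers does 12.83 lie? 12 and 13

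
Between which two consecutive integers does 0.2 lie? 0 and 1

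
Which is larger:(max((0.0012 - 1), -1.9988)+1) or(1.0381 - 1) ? (1.0381 - 1)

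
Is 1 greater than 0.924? Yes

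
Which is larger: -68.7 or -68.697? -68.697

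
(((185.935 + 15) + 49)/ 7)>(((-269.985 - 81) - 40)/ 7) True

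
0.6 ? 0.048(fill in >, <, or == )>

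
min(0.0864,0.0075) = 0.0075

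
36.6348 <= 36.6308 False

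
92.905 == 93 False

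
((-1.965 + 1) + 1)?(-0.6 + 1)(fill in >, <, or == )<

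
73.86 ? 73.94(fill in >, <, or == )<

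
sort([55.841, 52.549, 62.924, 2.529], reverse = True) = [62.924, 55.841, 52.549, 2.529]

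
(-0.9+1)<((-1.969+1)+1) False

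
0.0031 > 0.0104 False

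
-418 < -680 False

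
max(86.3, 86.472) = 86.472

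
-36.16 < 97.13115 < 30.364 False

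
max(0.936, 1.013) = 1.013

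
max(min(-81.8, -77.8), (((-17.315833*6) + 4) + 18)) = -81.8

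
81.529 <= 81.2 False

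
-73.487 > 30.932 False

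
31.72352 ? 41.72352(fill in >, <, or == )<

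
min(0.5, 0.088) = 0.088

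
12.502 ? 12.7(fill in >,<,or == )<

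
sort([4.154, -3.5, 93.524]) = [-3.5, 4.154, 93.524]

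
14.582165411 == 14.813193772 False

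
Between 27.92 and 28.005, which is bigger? 28.005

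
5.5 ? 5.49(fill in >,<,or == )>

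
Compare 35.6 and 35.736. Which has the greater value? 35.736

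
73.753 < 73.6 False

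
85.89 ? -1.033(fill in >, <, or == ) >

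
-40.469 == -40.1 False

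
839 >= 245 True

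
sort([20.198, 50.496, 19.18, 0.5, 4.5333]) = [0.5, 4.5333, 19.18, 20.198, 50.496]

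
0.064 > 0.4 False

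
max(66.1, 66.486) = 66.486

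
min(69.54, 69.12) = 69.12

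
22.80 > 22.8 False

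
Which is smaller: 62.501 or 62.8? 62.501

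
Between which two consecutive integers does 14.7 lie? 14 and 15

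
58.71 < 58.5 False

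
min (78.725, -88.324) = -88.324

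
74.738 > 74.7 True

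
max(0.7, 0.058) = 0.7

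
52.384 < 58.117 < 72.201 True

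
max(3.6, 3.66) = 3.66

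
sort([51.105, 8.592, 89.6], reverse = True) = [89.6, 51.105, 8.592]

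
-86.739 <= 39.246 True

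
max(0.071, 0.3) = 0.3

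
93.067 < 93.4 True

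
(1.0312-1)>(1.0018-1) True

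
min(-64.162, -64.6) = -64.6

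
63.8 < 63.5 False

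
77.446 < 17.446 False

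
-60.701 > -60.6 False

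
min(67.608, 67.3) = 67.3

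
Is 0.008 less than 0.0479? Yes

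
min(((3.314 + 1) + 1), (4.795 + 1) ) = 5.314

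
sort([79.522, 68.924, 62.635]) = [62.635, 68.924, 79.522]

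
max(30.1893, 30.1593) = 30.1893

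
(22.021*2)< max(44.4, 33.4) True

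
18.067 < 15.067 False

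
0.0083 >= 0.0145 False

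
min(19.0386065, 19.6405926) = 19.0386065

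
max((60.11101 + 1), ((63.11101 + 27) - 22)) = 68.11101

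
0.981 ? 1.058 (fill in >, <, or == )<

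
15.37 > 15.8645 False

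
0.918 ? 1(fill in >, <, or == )<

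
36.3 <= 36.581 True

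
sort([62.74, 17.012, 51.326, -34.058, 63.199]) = [-34.058, 17.012, 51.326, 62.74, 63.199]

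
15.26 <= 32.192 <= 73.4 True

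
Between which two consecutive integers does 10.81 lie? 10 and 11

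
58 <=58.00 True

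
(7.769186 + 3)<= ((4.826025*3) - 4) False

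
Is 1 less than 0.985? No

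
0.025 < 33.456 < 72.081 True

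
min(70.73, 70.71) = 70.71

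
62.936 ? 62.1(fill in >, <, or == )>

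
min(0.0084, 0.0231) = 0.0084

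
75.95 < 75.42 False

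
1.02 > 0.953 True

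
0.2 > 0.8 False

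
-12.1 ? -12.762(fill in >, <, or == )>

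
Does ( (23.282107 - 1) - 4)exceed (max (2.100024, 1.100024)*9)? No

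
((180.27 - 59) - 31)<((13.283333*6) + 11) True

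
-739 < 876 True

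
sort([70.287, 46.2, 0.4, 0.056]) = [0.056, 0.4, 46.2, 70.287]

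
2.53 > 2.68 False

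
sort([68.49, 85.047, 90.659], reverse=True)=[90.659, 85.047, 68.49]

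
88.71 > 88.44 True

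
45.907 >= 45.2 True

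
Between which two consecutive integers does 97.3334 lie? 97 and 98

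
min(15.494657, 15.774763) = 15.494657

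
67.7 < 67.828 True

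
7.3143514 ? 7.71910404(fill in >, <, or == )<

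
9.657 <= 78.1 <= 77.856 False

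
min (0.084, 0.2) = 0.084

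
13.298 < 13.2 False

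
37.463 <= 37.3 False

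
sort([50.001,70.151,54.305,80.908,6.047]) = [6.047,50.001,54.305,70.151,80.908]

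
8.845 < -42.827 False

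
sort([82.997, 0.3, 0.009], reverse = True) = [82.997, 0.3, 0.009]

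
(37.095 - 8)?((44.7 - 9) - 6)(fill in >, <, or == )<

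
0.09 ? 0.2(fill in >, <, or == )<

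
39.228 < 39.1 False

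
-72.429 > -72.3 False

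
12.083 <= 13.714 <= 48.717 True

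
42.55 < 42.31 False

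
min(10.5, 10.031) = 10.031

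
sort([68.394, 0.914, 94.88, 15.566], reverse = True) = [94.88, 68.394, 15.566, 0.914]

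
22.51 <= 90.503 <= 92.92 True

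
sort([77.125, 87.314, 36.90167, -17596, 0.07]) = [-17596, 0.07, 36.90167, 77.125, 87.314]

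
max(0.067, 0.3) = 0.3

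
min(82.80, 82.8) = 82.80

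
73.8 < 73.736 False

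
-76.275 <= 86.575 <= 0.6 False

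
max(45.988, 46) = 46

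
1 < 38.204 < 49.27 True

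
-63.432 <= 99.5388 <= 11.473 False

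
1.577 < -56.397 False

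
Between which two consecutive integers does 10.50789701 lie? 10 and 11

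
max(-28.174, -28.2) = -28.174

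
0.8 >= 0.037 True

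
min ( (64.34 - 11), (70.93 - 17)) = 53.34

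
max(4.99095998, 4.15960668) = 4.99095998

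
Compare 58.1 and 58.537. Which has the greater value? 58.537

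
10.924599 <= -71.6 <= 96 False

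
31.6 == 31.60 True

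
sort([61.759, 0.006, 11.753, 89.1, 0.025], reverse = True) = [89.1, 61.759, 11.753, 0.025, 0.006]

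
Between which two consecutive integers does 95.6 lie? 95 and 96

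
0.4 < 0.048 False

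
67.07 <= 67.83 True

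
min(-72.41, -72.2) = -72.41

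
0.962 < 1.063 True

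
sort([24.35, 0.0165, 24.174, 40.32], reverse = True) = [40.32, 24.35, 24.174, 0.0165]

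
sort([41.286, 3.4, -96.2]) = [-96.2, 3.4, 41.286]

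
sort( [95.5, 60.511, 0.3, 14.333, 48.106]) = [0.3, 14.333, 48.106, 60.511, 95.5]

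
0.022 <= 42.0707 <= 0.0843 False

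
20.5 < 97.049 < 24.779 False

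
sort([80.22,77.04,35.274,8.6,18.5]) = [8.6,18.5,35.274,77.04,80.22]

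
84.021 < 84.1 True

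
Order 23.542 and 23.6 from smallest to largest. 23.542, 23.6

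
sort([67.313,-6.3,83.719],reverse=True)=[83.719,67.313,-6.3]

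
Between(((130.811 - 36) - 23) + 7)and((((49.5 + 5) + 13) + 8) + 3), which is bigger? (((130.811 - 36) - 23) + 7)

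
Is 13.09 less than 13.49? Yes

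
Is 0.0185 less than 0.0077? No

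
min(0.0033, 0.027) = 0.0033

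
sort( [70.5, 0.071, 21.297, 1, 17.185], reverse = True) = [70.5, 21.297, 17.185, 1, 0.071]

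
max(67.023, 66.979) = 67.023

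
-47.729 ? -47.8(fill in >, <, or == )>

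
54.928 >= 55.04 False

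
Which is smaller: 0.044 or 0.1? 0.044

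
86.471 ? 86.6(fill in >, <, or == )<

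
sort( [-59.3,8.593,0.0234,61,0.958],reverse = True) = [61,8.593,0.958,0.0234,-59.3]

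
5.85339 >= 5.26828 True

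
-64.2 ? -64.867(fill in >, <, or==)>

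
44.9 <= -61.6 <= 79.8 False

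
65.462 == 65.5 False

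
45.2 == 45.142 False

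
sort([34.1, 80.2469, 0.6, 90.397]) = [0.6, 34.1, 80.2469, 90.397]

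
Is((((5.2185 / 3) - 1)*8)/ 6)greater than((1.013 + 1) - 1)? No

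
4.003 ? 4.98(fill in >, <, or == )<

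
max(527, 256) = 527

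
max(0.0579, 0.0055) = 0.0579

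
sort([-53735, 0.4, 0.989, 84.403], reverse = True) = [84.403, 0.989, 0.4, -53735]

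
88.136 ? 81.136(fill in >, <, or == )>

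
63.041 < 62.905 False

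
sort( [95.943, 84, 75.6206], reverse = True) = [95.943, 84, 75.6206]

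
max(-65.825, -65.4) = -65.4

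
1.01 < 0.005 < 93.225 False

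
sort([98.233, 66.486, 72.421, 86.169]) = [66.486, 72.421, 86.169, 98.233]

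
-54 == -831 False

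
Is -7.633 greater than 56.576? No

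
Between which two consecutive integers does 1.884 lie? 1 and 2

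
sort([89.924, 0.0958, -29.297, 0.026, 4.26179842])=[-29.297, 0.026, 0.0958, 4.26179842, 89.924]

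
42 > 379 False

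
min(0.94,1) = 0.94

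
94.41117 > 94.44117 False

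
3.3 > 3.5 False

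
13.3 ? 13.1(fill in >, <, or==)>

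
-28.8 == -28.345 False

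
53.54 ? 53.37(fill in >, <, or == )>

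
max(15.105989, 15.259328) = 15.259328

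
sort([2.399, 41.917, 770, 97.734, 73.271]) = [2.399, 41.917, 73.271, 97.734, 770]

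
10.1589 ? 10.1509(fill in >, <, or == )>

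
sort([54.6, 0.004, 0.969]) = [0.004, 0.969, 54.6]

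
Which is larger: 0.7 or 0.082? 0.7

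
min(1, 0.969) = 0.969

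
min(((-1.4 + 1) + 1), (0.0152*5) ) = 0.076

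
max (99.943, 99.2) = 99.943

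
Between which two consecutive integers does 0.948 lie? 0 and 1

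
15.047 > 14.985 True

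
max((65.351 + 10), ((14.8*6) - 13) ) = 75.8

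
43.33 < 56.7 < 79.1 True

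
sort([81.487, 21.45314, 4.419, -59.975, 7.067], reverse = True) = [81.487, 21.45314, 7.067, 4.419, -59.975]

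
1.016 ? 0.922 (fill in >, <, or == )>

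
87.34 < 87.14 False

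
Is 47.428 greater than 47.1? Yes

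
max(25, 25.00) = 25.00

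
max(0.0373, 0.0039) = 0.0373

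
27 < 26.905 False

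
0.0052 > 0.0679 False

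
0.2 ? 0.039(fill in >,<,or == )>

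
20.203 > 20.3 False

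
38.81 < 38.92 True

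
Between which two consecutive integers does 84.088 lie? 84 and 85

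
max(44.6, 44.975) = 44.975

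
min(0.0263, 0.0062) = 0.0062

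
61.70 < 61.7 False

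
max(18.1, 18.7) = 18.7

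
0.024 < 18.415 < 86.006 True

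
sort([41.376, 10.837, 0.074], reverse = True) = [41.376, 10.837, 0.074]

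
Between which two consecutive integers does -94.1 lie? -95 and -94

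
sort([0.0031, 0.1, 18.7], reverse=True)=[18.7, 0.1, 0.0031]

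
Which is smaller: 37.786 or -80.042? -80.042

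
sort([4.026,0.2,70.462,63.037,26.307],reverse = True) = [70.462,63.037,26.307,4.026,0.2]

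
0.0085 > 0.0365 False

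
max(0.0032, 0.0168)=0.0168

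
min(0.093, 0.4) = 0.093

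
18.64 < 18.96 True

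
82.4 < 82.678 True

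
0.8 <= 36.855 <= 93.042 True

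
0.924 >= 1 False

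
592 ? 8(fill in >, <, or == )>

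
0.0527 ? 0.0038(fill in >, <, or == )>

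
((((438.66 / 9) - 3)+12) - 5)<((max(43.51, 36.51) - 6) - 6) False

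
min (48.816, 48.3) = 48.3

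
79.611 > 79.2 True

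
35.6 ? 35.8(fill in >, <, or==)<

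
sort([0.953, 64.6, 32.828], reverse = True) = [64.6, 32.828, 0.953]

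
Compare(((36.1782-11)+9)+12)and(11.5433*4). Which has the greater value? (((36.1782-11)+9)+12)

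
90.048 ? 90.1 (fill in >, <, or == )<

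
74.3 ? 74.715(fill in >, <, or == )<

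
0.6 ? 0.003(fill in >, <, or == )>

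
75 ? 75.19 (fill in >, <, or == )<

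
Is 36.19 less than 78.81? Yes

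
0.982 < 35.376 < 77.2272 True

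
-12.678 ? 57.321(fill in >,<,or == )<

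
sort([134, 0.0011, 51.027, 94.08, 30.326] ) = [0.0011, 30.326, 51.027, 94.08, 134]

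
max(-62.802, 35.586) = 35.586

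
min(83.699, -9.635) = -9.635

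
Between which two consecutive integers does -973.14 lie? -974 and -973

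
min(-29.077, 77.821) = -29.077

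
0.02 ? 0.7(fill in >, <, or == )<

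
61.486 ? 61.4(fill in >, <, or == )>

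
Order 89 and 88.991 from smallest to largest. 88.991, 89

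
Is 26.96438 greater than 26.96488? No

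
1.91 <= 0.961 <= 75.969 False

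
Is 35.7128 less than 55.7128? Yes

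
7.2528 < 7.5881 True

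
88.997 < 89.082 True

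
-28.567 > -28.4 False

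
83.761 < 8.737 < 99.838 False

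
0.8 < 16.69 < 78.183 True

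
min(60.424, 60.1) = 60.1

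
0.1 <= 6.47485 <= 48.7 True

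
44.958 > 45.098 False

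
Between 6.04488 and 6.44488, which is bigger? 6.44488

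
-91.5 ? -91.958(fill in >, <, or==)>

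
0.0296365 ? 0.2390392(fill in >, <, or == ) <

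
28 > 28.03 False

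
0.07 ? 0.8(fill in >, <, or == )<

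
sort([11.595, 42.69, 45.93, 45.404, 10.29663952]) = [10.29663952, 11.595, 42.69, 45.404, 45.93]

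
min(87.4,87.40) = 87.4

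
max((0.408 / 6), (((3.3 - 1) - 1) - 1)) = 0.3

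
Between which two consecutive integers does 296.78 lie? 296 and 297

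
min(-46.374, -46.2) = -46.374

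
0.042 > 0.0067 True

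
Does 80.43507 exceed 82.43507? No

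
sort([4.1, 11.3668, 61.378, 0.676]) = [0.676, 4.1, 11.3668, 61.378]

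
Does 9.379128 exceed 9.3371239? Yes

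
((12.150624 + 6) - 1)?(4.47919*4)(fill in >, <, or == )<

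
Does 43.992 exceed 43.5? Yes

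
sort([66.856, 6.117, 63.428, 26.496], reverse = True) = [66.856, 63.428, 26.496, 6.117]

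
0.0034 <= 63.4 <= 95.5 True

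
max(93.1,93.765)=93.765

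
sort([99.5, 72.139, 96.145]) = [72.139, 96.145, 99.5]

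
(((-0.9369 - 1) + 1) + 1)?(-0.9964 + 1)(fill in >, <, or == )>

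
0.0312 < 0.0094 False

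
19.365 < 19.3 False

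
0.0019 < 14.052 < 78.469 True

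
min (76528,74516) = 74516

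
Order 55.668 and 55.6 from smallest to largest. 55.6,55.668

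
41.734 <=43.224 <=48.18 True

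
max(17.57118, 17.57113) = 17.57118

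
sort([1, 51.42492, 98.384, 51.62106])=[1, 51.42492, 51.62106, 98.384]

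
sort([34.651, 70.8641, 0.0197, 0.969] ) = [0.0197, 0.969, 34.651, 70.8641]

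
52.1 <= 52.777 True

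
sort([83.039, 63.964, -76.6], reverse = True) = [83.039, 63.964, -76.6]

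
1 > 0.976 True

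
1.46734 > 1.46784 False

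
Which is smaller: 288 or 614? 288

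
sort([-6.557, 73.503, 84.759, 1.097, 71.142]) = [-6.557, 1.097, 71.142, 73.503, 84.759]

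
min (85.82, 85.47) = 85.47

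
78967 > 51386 True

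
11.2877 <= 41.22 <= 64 True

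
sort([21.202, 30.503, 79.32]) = [21.202, 30.503, 79.32]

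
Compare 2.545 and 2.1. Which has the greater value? 2.545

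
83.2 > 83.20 False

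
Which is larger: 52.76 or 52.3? 52.76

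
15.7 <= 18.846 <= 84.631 True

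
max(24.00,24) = 24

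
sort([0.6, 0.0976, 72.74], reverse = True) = [72.74, 0.6, 0.0976]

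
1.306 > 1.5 False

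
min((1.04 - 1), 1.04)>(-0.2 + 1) False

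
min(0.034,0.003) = 0.003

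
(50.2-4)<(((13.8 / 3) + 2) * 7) False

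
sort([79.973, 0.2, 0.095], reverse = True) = [79.973, 0.2, 0.095]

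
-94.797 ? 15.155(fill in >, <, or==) <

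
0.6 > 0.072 True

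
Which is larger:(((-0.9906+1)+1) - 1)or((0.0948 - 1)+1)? ((0.0948 - 1)+1)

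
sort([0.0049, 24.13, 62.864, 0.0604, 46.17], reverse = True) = [62.864, 46.17, 24.13, 0.0604, 0.0049]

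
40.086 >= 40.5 False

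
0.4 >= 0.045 True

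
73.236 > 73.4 False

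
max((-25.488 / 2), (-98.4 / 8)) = -12.3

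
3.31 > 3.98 False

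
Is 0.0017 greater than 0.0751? No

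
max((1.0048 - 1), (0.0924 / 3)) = 0.0308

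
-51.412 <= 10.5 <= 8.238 False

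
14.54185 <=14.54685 True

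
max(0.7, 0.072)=0.7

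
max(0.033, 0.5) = 0.5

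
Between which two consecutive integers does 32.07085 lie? 32 and 33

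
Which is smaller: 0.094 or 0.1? 0.094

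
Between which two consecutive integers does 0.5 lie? 0 and 1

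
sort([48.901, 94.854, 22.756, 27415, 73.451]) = [22.756, 48.901, 73.451, 94.854, 27415]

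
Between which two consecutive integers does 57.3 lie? 57 and 58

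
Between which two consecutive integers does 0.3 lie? 0 and 1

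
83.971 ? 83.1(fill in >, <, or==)>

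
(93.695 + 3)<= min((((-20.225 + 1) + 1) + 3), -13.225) False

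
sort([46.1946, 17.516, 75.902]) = [17.516, 46.1946, 75.902]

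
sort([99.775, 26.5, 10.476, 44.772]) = [10.476, 26.5, 44.772, 99.775]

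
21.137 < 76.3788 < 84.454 True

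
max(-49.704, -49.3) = -49.3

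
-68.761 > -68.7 False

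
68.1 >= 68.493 False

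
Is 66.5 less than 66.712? Yes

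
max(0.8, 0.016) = 0.8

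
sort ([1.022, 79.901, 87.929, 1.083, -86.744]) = [-86.744, 1.022, 1.083, 79.901, 87.929]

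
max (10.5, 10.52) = 10.52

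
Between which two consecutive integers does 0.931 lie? 0 and 1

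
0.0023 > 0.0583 False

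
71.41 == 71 False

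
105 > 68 True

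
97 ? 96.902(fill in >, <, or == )>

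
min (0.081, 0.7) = 0.081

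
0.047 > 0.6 False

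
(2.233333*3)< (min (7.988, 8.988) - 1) True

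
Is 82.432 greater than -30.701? Yes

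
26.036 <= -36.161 False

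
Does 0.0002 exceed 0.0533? No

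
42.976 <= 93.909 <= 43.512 False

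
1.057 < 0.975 False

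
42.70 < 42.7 False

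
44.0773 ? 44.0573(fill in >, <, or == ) >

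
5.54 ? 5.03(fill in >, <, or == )>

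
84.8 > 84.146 True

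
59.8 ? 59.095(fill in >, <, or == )>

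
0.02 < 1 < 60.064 True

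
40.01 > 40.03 False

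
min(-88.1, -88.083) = -88.1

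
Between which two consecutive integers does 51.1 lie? 51 and 52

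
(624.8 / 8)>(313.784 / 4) False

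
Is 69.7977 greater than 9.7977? Yes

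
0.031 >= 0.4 False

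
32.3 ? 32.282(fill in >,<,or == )>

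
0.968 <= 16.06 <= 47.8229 True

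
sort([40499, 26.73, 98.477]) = [26.73, 98.477, 40499]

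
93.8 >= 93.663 True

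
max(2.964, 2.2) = 2.964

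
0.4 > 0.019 True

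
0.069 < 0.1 True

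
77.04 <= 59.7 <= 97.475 False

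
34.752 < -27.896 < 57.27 False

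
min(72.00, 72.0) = 72.00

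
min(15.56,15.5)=15.5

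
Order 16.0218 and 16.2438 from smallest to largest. 16.0218, 16.2438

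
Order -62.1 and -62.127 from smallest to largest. -62.127, -62.1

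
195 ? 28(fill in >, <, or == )>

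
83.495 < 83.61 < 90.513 True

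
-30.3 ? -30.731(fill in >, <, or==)>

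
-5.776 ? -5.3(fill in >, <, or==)<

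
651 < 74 False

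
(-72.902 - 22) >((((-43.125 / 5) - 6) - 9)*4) False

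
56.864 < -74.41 False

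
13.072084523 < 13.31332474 True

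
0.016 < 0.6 True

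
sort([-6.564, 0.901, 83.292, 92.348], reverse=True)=[92.348, 83.292, 0.901, -6.564]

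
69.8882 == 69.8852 False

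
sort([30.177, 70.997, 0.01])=[0.01, 30.177, 70.997]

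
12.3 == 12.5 False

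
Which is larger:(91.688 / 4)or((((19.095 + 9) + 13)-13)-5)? ((((19.095 + 9) + 13)-13)-5)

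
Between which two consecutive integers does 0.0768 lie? 0 and 1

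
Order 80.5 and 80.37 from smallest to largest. 80.37, 80.5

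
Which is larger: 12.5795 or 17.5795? 17.5795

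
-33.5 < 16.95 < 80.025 True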